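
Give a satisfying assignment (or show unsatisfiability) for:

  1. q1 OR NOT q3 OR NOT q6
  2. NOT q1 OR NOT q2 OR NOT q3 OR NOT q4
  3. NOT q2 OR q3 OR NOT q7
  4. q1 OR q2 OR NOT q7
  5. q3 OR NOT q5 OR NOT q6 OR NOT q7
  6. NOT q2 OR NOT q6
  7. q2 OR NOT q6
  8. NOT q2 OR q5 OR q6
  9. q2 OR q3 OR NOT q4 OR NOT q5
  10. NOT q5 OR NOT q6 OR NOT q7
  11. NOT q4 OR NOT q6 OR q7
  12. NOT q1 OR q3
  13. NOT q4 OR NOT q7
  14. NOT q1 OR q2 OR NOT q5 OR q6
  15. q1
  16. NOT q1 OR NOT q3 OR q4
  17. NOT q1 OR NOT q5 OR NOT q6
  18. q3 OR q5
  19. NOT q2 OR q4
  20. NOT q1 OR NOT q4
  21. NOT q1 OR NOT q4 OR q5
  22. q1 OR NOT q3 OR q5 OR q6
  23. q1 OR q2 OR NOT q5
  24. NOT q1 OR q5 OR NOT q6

UNSATISFIABLE

Case q1 = True:
  (NOT q1 OR q3) forces q3 = True.
  (NOT q1 OR NOT q3 OR q4) forces q4 = True.
  Clause (NOT q1 OR NOT q4) is falsified — contradiction.
Case q1 = False:
  Clause (q1) is falsified — contradiction.
Both cases fail, so the formula is unsatisfiable.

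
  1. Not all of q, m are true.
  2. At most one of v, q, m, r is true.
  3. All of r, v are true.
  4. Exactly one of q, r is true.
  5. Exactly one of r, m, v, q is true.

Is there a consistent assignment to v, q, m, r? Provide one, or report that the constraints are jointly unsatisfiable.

Case r = True:
  (2) with r=T forces v = False.
  Constraint (3) is violated (v=F) — contradiction.
Case r = False:
  Constraint (3) is violated (r=F) — contradiction.
Both cases fail — unsatisfiable.

The formula is unsatisfiable.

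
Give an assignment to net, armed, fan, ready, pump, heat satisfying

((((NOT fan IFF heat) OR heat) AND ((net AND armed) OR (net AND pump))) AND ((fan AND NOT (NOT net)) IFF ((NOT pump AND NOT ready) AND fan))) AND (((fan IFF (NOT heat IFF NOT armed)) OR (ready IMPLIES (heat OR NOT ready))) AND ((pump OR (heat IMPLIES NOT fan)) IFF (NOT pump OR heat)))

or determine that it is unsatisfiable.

net=T; armed=T; fan=T; ready=F; pump=F; heat=F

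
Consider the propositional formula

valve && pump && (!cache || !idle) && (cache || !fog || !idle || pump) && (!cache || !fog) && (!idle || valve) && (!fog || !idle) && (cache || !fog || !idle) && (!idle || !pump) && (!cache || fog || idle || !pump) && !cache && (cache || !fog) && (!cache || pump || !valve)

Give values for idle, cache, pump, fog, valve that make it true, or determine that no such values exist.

Unit clause (valve) forces valve = True.
Unit clause (pump) forces pump = True.
In (!idle || !pump) only !idle is left, so idle = False.
Unit clause (!cache) forces cache = False.
In (cache || !fog) only !fog is left, so fog = False.
All clauses satisfied.

idle: False, cache: False, pump: True, fog: False, valve: True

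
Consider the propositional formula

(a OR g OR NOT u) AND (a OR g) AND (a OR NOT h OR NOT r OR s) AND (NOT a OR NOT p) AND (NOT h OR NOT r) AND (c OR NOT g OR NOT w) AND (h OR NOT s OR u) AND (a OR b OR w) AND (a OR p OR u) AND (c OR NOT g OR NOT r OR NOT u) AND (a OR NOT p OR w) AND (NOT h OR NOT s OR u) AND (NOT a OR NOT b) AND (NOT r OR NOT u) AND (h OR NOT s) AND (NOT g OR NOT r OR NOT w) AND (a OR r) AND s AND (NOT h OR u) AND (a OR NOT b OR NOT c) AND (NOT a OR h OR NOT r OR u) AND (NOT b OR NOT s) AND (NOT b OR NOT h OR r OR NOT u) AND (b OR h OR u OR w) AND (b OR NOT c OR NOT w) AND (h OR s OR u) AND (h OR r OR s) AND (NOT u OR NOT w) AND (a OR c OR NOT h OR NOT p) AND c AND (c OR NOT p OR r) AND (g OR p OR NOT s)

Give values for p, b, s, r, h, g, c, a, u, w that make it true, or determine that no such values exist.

Unit clause (s) forces s = True.
In (NOT b OR NOT s) only NOT b is left, so b = False.
Unit clause (c) forces c = True.
In (h OR NOT s) only h is left, so h = True.
In (NOT h OR u) only u is left, so u = True.
In (b OR NOT c OR NOT w) only NOT w is left, so w = False.
In (NOT h OR NOT r) only NOT r is left, so r = False.
In (a OR b OR w) only a is left, so a = True.
In (NOT a OR NOT p) only NOT p is left, so p = False.
In (g OR p OR NOT s) only g is left, so g = True.
All clauses satisfied.

p: False, b: False, s: True, r: False, h: True, g: True, c: True, a: True, u: True, w: False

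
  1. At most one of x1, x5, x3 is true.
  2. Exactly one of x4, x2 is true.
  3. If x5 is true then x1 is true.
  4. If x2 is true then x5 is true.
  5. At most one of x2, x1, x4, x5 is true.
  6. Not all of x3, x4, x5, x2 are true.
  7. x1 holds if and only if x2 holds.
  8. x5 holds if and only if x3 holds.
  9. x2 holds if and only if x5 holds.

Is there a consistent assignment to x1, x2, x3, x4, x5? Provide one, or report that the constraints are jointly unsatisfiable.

x1 = False, x2 = False, x3 = False, x4 = True, x5 = False

  (1) {x1, x5, x3}: 0 true — at most one ✓
  (2) {x4, x2}: 1 true — exactly one ✓
  (3) x5=F ⇒ x1: vacuous ✓
  (4) x2=F ⇒ x5: vacuous ✓
  (5) {x2, x1, x4, x5}: 1 true — at most one ✓
  (6) {x3, x4, x5, x2}: 1/4 true — not all ✓
  (7) x1=F, x2=F — same ✓
  (8) x5=F, x3=F — same ✓
  (9) x2=F, x5=F — same ✓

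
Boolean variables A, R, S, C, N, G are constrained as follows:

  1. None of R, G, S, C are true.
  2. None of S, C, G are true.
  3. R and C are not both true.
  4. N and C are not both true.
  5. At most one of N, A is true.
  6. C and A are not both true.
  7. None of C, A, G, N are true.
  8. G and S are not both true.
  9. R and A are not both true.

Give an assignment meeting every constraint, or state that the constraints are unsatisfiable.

A = False, R = False, S = False, C = False, N = False, G = False

  (1) {R, G, S, C}: 0 true — none ✓
  (2) {S, C, G}: 0 true — none ✓
  (3) R=F, C=F — not both ✓
  (4) N=F, C=F — not both ✓
  (5) {N, A}: 0 true — at most one ✓
  (6) C=F, A=F — not both ✓
  (7) {C, A, G, N}: 0 true — none ✓
  (8) G=F, S=F — not both ✓
  (9) R=F, A=F — not both ✓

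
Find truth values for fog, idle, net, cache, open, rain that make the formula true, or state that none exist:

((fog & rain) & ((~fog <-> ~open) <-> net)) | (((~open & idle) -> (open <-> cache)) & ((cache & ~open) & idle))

fog = True, idle = False, net = False, cache = False, open = False, rain = True

  ((fog & rain) & ((~fog <-> ~open) <-> net)) | (((~open & idle) -> (open <-> cache)) & ((cache & ~open) & idle)) = True
    (fog & rain) & ((~fog <-> ~open) <-> net) = True
      fog & rain = True
      (~fog <-> ~open) <-> net = True
        ~fog <-> ~open = False
          ~fog = False
          ~open = True
    ((~open & idle) -> (open <-> cache)) & ((cache & ~open) & idle) = False
      (~open & idle) -> (open <-> cache) = True
        ~open & idle = False
          ~open = True
        open <-> cache = True
      (cache & ~open) & idle = False
        cache & ~open = False
          ~open = True
The formula evaluates to True.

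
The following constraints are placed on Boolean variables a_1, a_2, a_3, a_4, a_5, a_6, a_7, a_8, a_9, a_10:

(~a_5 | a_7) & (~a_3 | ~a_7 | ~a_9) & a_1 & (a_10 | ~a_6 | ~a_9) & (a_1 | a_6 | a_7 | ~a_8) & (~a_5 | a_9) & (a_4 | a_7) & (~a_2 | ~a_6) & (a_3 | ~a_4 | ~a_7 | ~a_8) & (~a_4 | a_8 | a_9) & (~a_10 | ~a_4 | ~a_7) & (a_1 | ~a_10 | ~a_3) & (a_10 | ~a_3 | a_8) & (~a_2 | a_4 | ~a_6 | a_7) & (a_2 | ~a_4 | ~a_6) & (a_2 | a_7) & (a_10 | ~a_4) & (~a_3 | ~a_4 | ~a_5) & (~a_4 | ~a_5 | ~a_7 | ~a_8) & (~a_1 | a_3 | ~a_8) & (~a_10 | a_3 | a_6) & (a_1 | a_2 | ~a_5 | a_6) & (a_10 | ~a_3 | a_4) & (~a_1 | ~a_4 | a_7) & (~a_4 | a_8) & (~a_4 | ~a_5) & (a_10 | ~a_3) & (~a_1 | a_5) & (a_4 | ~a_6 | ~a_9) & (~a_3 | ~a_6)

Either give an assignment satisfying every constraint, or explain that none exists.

a_1: True, a_2: False, a_3: False, a_4: False, a_5: True, a_6: False, a_7: True, a_8: False, a_9: True, a_10: False

Unit clause (a_1) forces a_1 = True.
In (~a_1 | a_5) only a_5 is left, so a_5 = True.
In (~a_5 | a_7) only a_7 is left, so a_7 = True.
In (~a_5 | a_9) only a_9 is left, so a_9 = True.
In (~a_4 | ~a_5) only ~a_4 is left, so a_4 = False.
In (a_4 | ~a_6 | ~a_9) only ~a_6 is left, so a_6 = False.
In (~a_3 | ~a_7 | ~a_9) only ~a_3 is left, so a_3 = False.
In (~a_1 | a_3 | ~a_8) only ~a_8 is left, so a_8 = False.
In (~a_10 | a_3 | a_6) only ~a_10 is left, so a_10 = False.
Set a_2 = False.
All clauses satisfied.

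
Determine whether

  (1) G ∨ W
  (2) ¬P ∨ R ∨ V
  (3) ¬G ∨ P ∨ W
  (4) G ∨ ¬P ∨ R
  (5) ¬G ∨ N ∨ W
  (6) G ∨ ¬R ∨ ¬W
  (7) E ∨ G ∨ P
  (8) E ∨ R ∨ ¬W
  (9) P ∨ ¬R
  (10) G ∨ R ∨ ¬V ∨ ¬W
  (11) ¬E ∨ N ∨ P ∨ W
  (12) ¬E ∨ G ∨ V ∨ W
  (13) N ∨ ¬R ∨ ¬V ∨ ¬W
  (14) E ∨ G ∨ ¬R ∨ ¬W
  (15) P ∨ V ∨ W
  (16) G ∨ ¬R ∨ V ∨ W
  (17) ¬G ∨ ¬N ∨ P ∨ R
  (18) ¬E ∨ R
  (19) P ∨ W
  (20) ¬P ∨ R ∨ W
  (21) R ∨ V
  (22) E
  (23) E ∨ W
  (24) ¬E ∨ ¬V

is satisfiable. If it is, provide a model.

Unit clause (E) forces E = True.
In (¬E ∨ ¬V) only ¬V is left, so V = False.
In (¬E ∨ R) only R is left, so R = True.
In (P ∨ ¬R) only P is left, so P = True.
Set W = True.
  then (G ∨ ¬R ∨ ¬W) forces G = True.
Set N = True.
All clauses satisfied.

R: True, W: True, N: True, G: True, E: True, P: True, V: False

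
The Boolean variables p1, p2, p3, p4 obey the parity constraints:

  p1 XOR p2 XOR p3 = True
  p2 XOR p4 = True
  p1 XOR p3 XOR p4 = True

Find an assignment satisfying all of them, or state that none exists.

Adding constraints 1, 2, 3 mod 2: every variable appears an even number of times on the left, so the left side is 0.
But the right sides sum to 1 (mod 2). 0 ≠ 1 — the system is inconsistent.

No satisfying assignment exists.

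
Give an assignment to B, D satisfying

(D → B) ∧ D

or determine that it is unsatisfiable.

B=T; D=T

  D → B = True
Both conjuncts True, so the formula holds.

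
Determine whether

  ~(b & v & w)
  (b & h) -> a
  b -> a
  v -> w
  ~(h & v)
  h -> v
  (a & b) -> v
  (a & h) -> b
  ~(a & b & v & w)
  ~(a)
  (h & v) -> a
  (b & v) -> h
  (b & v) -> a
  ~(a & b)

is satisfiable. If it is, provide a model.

Unit clause (~a) forces a = False.
In (a | ~b) only ~b is left, so b = False.
Set w = True.
Set v = True.
  then (~h | ~v) forces h = False.
All clauses satisfied.

b: False, a: False, w: True, v: True, h: False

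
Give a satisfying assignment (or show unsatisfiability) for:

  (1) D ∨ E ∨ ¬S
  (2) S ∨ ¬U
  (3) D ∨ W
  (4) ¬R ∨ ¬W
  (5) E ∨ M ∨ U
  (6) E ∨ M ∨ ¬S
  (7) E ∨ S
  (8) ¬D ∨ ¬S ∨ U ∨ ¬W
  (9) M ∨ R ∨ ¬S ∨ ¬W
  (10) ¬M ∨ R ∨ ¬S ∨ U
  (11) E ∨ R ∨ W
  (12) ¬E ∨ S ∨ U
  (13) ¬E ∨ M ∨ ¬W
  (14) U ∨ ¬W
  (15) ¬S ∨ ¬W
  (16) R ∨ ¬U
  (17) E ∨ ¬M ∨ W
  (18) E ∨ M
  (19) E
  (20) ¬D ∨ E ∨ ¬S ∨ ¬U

Unit clause (E) forces E = True.
Set R = True.
  then (¬R ∨ ¬W) forces W = False.
  then (D ∨ W) forces D = True.
Set U = True.
  then (S ∨ ¬U) forces S = True.
Set M = True.
All clauses satisfied.

R = True, U = True, D = True, S = True, W = False, M = True, E = True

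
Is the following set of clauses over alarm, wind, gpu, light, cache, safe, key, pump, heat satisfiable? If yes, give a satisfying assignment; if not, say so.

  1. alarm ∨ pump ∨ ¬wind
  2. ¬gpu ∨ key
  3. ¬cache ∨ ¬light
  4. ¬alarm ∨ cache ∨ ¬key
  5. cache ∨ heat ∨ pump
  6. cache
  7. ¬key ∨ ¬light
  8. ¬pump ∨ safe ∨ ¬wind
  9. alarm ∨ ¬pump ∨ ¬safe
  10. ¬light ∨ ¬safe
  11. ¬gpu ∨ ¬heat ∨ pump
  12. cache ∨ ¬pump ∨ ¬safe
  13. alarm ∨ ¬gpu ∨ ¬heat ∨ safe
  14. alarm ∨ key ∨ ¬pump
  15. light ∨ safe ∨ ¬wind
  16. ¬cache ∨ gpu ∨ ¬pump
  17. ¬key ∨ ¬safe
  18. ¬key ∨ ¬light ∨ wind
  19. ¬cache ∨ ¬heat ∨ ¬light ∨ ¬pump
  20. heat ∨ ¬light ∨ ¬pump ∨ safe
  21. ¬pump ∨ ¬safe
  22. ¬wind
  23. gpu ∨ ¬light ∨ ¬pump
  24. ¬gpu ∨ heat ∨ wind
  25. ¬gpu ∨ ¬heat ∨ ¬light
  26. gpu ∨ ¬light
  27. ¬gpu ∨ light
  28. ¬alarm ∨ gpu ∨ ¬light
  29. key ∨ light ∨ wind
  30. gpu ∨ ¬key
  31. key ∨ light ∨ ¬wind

UNSATISFIABLE

Case wind = True:
  Clause (¬wind) is falsified — contradiction.
Case wind = False:
  (cache) forces cache = True.
  (¬cache ∨ ¬light) forces light = False.
  (¬gpu ∨ light) forces gpu = False.
  (¬cache ∨ gpu ∨ ¬pump) forces pump = False.
  (key ∨ light ∨ wind) forces key = True.
  Clause (gpu ∨ ¬key) is falsified — contradiction.
Both cases fail, so the formula is unsatisfiable.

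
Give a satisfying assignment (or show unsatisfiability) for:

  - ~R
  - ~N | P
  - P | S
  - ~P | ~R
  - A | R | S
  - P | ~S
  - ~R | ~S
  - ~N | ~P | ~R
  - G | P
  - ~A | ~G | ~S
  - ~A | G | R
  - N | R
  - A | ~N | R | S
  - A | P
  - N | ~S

Unit clause (~R) forces R = False.
In (N | R) only N is left, so N = True.
In (~N | P) only P is left, so P = True.
Set A = False.
  then (A | R | S) forces S = True.
Set G = False.
All clauses satisfied.

R: False, P: True, A: False, S: True, N: True, G: False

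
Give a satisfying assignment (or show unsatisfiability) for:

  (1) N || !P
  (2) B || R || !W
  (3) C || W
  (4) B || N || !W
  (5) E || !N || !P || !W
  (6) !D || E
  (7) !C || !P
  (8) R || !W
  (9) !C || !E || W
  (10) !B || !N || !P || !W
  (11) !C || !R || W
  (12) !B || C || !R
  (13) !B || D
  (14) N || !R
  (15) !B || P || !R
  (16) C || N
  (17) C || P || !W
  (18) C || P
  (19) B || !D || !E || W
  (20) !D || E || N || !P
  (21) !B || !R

Set D = False.
  then (!B || D) forces B = False.
Set N = True.
Set E = False.
Set R = False.
  then (B || R || !W) forces W = False.
  then (C || W) forces C = True.
  then (!C || !P) forces P = False.
All clauses satisfied.

D = False, N = True, B = False, E = False, R = False, P = False, C = True, W = False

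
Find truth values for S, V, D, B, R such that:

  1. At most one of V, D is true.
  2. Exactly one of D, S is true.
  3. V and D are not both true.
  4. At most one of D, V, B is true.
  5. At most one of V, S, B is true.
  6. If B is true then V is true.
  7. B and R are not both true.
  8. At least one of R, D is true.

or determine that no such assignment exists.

S = True, V = False, D = False, B = False, R = True

  (1) {V, D}: 0 true — at most one ✓
  (2) {D, S}: 1 true — exactly one ✓
  (3) V=F, D=F — not both ✓
  (4) {D, V, B}: 0 true — at most one ✓
  (5) {V, S, B}: 1 true — at most one ✓
  (6) B=F ⇒ V: vacuous ✓
  (7) B=F, R=T — not both ✓
  (8) {R, D}: 1 true — at least one ✓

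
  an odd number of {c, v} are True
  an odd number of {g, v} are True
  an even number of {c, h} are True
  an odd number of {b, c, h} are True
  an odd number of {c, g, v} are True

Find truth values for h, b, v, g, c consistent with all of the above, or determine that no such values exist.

h: False, b: True, v: True, g: False, c: False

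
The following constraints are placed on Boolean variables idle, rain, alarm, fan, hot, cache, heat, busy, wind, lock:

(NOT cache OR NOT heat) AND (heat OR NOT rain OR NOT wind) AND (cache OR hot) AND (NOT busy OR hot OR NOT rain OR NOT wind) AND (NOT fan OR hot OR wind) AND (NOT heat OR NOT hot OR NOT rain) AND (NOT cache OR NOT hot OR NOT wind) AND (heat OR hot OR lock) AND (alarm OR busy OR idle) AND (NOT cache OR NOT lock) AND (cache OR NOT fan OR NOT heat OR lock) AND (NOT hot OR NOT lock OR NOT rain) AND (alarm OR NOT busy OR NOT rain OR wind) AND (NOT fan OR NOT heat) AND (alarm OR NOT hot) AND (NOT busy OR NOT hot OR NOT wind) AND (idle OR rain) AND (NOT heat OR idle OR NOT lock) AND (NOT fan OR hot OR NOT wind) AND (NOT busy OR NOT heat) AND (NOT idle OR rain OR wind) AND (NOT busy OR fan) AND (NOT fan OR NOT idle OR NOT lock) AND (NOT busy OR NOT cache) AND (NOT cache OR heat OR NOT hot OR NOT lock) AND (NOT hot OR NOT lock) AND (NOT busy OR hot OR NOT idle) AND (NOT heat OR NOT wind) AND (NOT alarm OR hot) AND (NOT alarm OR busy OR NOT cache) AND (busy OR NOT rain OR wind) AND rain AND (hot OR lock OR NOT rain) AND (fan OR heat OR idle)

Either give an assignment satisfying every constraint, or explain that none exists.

idle = True; rain = True; alarm = True; fan = True; hot = True; cache = False; heat = False; busy = True; wind = False; lock = False

Unit clause (rain) forces rain = True.
Set idle = True.
Set alarm = True.
  then (NOT alarm OR hot) forces hot = True.
  then (NOT heat OR NOT hot OR NOT rain) forces heat = False.
  then (NOT hot OR NOT lock OR NOT rain) forces lock = False.
  then (heat OR NOT rain OR NOT wind) forces wind = False.
  then (busy OR NOT rain OR wind) forces busy = True.
  then (NOT busy OR fan) forces fan = True.
  then (NOT busy OR NOT cache) forces cache = False.
All clauses satisfied.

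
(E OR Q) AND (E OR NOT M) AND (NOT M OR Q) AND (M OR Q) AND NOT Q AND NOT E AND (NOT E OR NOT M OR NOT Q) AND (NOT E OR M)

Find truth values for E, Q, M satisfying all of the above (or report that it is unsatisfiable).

Unsatisfiable

Case E = True:
  Clause (NOT E) is falsified — contradiction.
Case E = False:
  (E OR Q) forces Q = True.
  Clause (NOT Q) is falsified — contradiction.
Both cases fail, so the formula is unsatisfiable.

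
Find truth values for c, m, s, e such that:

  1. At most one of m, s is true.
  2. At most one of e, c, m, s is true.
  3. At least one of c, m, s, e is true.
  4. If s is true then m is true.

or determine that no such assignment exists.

c: True, m: False, s: False, e: False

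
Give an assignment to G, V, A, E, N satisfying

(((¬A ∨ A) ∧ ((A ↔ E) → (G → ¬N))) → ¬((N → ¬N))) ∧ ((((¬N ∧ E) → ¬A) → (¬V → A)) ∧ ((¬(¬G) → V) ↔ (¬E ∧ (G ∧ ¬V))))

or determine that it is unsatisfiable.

G: True, V: False, A: True, E: True, N: True

  ((¬A ∨ A) ∧ ((A ↔ E) → (G → ¬N))) → ¬((N → ¬N)) = True
    (¬A ∨ A) ∧ ((A ↔ E) → (G → ¬N)) = False
      ¬A ∨ A = True
        ¬A = False
      (A ↔ E) → (G → ¬N) = False
        A ↔ E = True
        G → ¬N = False
          ¬N = False
    ¬((N → ¬N)) = True
      N → ¬N = False
        ¬N = False
  (((¬N ∧ E) → ¬A) → (¬V → A)) ∧ ((¬(¬G) → V) ↔ (¬E ∧ (G ∧ ¬V))) = True
    ((¬N ∧ E) → ¬A) → (¬V → A) = True
      (¬N ∧ E) → ¬A = True
        ¬N ∧ E = False
          ¬N = False
        ¬A = False
      ¬V → A = True
        ¬V = True
    (¬(¬G) → V) ↔ (¬E ∧ (G ∧ ¬V)) = True
      ¬(¬G) → V = False
        ¬(¬G) = True
          ¬G = False
      ¬E ∧ (G ∧ ¬V) = False
        ¬E = False
        G ∧ ¬V = True
          ¬V = True
Both conjuncts True, so the formula holds.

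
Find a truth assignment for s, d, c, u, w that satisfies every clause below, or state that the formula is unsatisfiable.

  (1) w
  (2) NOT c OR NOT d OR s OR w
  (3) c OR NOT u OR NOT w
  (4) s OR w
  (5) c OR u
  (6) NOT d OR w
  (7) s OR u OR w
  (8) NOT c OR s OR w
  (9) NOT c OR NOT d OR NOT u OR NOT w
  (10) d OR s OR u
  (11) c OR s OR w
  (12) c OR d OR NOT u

Unit clause (w) forces w = True.
Set s = False.
Set d = False.
  then (d OR s OR u) forces u = True.
  then (c OR d OR NOT u) forces c = True.
All clauses satisfied.

s = False; d = False; c = True; u = True; w = True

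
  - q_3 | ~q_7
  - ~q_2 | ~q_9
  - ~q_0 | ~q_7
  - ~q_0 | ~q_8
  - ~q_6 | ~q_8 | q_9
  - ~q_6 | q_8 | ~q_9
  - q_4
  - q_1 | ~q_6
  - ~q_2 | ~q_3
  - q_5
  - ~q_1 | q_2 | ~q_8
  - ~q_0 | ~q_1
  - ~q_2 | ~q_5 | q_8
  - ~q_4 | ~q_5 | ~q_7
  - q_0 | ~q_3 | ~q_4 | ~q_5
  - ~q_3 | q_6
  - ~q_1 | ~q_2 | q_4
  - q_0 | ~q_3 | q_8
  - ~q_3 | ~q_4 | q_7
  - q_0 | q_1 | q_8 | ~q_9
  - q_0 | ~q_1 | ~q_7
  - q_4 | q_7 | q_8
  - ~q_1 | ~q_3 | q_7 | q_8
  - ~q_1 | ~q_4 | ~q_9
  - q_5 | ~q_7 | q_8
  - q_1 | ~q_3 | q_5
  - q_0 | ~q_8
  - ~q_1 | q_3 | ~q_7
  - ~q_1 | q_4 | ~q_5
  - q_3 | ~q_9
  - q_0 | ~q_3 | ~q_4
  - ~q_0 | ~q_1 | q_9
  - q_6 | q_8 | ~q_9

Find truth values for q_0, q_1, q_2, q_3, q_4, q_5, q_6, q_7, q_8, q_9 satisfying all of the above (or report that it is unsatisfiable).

Unit clause (q_4) forces q_4 = True.
Unit clause (q_5) forces q_5 = True.
In (~q_4 | ~q_5 | ~q_7) only ~q_7 is left, so q_7 = False.
In (~q_3 | ~q_4 | q_7) only ~q_3 is left, so q_3 = False.
In (q_3 | ~q_9) only ~q_9 is left, so q_9 = False.
Set q_0 = False.
  then (q_0 | ~q_8) forces q_8 = False.
  then (~q_2 | ~q_5 | q_8) forces q_2 = False.
Set q_1 = True.
Set q_6 = True.
All clauses satisfied.

q_0=F; q_1=T; q_2=F; q_3=F; q_4=T; q_5=T; q_6=T; q_7=F; q_8=F; q_9=F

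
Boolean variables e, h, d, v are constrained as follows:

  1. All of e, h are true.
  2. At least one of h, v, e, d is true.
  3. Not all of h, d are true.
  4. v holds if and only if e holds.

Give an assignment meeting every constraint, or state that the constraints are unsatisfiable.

e=T; h=T; d=F; v=T

  (1) {e, h}: all 2 true ✓
  (2) {h, v, e, d}: 3 true — at least one ✓
  (3) {h, d}: 1/2 true — not all ✓
  (4) v=T, e=T — same ✓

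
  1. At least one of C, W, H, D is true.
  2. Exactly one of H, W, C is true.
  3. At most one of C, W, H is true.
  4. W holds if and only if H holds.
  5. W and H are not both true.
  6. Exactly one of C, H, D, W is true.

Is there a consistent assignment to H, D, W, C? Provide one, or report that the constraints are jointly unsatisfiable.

H = False; D = False; W = False; C = True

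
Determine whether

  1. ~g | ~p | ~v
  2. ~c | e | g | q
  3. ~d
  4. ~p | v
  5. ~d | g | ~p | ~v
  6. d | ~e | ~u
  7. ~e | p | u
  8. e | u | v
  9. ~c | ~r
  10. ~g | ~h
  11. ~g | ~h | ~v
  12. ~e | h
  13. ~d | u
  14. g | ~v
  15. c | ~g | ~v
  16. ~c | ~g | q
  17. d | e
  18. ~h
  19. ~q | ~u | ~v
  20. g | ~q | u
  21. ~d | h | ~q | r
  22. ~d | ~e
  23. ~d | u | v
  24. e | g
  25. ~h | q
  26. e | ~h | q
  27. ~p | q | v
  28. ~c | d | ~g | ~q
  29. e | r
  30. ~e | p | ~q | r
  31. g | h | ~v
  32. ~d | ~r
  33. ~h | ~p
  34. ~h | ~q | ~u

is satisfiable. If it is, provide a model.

Case h = True:
  Clause (~h) is falsified — contradiction.
Case h = False:
  (~d) forces d = False.
  (~e | h) forces e = False.
  Clause (d | e) is falsified — contradiction.
Both cases fail, so the formula is unsatisfiable.

No satisfying assignment exists.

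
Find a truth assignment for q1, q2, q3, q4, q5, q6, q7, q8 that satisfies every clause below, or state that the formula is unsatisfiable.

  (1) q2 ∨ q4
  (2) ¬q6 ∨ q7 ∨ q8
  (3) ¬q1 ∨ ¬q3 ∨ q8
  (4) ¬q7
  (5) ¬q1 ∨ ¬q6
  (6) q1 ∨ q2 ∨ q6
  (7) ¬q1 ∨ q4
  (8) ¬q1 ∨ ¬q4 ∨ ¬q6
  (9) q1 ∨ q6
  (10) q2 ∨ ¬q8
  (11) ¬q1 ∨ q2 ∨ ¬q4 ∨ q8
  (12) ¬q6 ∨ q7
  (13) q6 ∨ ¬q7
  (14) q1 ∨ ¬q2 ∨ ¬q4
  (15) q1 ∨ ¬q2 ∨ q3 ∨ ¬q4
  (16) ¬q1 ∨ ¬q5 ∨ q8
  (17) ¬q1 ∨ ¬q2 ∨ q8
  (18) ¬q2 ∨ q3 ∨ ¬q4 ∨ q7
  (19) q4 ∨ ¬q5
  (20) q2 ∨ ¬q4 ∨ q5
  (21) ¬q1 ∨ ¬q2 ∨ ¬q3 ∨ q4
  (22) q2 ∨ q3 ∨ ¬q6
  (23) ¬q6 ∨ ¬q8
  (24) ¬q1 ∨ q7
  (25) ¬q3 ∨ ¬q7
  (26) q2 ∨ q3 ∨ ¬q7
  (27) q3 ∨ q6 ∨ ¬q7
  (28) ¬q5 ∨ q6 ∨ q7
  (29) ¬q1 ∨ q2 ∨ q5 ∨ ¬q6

UNSATISFIABLE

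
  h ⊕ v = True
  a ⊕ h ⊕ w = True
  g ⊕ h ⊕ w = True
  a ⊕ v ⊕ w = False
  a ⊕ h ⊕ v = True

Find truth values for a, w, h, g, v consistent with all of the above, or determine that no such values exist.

a = False, w = True, h = False, g = False, v = True

h ⊕ v = F ⊕ T = True ✓
a ⊕ h ⊕ w = F ⊕ F ⊕ T = True ✓
g ⊕ h ⊕ w = F ⊕ F ⊕ T = True ✓
a ⊕ v ⊕ w = F ⊕ T ⊕ T = False ✓
a ⊕ h ⊕ v = F ⊕ F ⊕ T = True ✓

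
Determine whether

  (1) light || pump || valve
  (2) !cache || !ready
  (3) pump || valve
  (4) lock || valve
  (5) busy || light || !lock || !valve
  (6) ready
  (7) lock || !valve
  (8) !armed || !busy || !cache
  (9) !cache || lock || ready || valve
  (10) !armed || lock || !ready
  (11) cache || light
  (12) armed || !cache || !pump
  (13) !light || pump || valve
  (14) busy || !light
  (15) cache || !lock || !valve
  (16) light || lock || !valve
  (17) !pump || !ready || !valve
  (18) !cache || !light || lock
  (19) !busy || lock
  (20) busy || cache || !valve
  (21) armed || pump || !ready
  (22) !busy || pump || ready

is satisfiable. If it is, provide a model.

Unit clause (ready) forces ready = True.
In (!cache || !ready) only !cache is left, so cache = False.
In (cache || light) only light is left, so light = True.
In (busy || !light) only busy is left, so busy = True.
In (!busy || lock) only lock is left, so lock = True.
In (cache || !lock || !valve) only !valve is left, so valve = False.
In (pump || valve) only pump is left, so pump = True.
Set armed = False.
All clauses satisfied.

cache: False, lock: True, pump: True, ready: True, busy: True, valve: False, armed: False, light: True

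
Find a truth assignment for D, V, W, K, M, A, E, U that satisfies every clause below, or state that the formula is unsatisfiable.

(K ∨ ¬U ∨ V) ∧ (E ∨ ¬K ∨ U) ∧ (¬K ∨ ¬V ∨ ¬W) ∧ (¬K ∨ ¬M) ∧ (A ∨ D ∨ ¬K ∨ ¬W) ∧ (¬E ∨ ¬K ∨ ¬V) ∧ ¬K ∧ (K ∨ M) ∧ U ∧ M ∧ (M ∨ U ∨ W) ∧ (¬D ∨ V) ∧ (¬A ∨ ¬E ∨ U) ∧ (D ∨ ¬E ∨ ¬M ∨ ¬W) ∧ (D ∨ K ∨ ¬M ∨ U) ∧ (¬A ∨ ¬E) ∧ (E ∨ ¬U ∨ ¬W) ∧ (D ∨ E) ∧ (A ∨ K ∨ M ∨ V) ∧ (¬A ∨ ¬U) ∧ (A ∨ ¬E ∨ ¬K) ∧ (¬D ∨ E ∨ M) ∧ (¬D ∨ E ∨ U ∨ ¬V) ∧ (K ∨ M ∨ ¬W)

D=T; V=T; W=T; K=F; M=T; A=F; E=T; U=T

Unit clause (¬K) forces K = False.
In (K ∨ M) only M is left, so M = True.
Unit clause (U) forces U = True.
In (¬A ∨ ¬U) only ¬A is left, so A = False.
In (K ∨ ¬U ∨ V) only V is left, so V = True.
Set D = True.
Set W = True.
  then (E ∨ ¬U ∨ ¬W) forces E = True.
All clauses satisfied.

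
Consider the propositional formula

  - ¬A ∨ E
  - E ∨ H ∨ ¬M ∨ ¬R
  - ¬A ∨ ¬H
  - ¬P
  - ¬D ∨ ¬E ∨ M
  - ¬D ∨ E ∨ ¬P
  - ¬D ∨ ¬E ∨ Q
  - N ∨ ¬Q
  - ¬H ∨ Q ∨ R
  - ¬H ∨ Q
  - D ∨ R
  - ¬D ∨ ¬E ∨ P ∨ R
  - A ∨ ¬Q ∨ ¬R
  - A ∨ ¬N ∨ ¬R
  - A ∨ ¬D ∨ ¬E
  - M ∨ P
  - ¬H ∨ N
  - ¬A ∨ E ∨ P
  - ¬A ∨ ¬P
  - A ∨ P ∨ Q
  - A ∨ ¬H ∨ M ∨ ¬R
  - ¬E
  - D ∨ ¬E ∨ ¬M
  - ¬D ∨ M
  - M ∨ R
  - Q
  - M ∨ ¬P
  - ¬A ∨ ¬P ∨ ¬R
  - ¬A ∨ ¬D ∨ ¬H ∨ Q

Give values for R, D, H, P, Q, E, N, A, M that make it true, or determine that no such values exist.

R = False, D = True, H = False, P = False, Q = True, E = False, N = True, A = False, M = True

Unit clause (¬P) forces P = False.
In (M ∨ P) only M is left, so M = True.
Unit clause (¬E) forces E = False.
Unit clause (Q) forces Q = True.
In (¬A ∨ E) only ¬A is left, so A = False.
In (N ∨ ¬Q) only N is left, so N = True.
In (A ∨ ¬Q ∨ ¬R) only ¬R is left, so R = False.
In (D ∨ R) only D is left, so D = True.
Set H = False.
All clauses satisfied.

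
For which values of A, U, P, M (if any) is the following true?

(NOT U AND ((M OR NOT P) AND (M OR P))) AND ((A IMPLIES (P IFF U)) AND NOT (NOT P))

A=F, U=F, P=T, M=T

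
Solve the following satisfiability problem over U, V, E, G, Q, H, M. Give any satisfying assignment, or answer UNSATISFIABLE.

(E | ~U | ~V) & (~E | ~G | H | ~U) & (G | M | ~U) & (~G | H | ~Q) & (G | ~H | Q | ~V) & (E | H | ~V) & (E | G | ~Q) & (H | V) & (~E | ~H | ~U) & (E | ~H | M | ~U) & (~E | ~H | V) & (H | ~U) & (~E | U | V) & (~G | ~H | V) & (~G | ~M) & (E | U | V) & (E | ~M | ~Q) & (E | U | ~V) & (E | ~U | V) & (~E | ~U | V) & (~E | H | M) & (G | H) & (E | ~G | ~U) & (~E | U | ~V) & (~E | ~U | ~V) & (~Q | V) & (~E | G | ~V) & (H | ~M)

Unsatisfiable — no assignment works.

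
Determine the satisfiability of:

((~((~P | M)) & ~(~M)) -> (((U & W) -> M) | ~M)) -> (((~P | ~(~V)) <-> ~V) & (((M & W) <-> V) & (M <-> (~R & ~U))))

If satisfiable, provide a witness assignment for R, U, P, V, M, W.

R=T, U=T, P=F, V=F, M=F, W=F

  ((~((~P | M)) & ~(~M)) -> (((U & W) -> M) | ~M)) -> (((~P | ~(~V)) <-> ~V) & (((M & W) <-> V) & (M <-> (~R & ~U)))) = True
    (~((~P | M)) & ~(~M)) -> (((U & W) -> M) | ~M) = True
      ~((~P | M)) & ~(~M) = False
        ~((~P | M)) = False
          ~P | M = True
            ~P = True
        ~(~M) = False
          ~M = True
      ((U & W) -> M) | ~M = True
        (U & W) -> M = True
          U & W = False
        ~M = True
    ((~P | ~(~V)) <-> ~V) & (((M & W) <-> V) & (M <-> (~R & ~U))) = True
      (~P | ~(~V)) <-> ~V = True
        ~P | ~(~V) = True
          ~P = True
          ~(~V) = False
            ~V = True
        ~V = True
      ((M & W) <-> V) & (M <-> (~R & ~U)) = True
        (M & W) <-> V = True
          M & W = False
        M <-> (~R & ~U) = True
          ~R & ~U = False
            ~R = False
            ~U = False
The formula evaluates to True.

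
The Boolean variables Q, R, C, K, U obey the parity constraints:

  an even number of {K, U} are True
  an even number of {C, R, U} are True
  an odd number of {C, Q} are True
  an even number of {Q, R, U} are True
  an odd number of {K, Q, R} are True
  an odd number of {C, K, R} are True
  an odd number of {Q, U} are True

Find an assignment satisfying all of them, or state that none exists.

Adding constraints 2, 3, 4 mod 2: every variable appears an even number of times on the left, so the left side is 0.
But the right sides sum to 1 (mod 2). 0 ≠ 1 — the system is inconsistent.

No satisfying assignment exists.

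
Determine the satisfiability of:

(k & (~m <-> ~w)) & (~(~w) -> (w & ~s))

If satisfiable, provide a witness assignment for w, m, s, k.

w = True, m = True, s = False, k = True

  k & (~m <-> ~w) = True
    ~m <-> ~w = True
      ~m = False
      ~w = False
  ~(~w) -> (w & ~s) = True
    ~(~w) = True
      ~w = False
    w & ~s = True
      ~s = True
Both conjuncts True, so the formula holds.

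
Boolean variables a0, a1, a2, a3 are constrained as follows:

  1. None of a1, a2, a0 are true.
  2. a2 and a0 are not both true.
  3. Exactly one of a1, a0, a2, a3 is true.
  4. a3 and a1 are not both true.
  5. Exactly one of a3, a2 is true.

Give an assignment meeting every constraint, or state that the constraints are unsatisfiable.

a0 = False; a1 = False; a2 = False; a3 = True

  (1) {a1, a2, a0}: 0 true — none ✓
  (2) a2=F, a0=F — not both ✓
  (3) {a1, a0, a2, a3}: 1 true — exactly one ✓
  (4) a3=T, a1=F — not both ✓
  (5) {a3, a2}: 1 true — exactly one ✓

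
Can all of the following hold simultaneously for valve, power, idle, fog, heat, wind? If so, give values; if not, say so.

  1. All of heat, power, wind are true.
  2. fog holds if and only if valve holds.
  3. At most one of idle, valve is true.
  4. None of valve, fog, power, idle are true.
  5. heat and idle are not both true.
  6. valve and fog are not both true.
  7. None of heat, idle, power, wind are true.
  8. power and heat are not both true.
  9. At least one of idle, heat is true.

Case power = True:
  Constraint (4) is violated (power=T) — contradiction.
Case power = False:
  Constraint (1) is violated (power=F) — contradiction.
Both cases fail — unsatisfiable.

Unsatisfiable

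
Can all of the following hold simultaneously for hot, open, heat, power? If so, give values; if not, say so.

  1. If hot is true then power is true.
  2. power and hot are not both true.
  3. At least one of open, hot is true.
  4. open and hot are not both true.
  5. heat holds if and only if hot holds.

hot = False, open = True, heat = False, power = False

  (1) hot=F ⇒ power: vacuous ✓
  (2) power=F, hot=F — not both ✓
  (3) {open, hot}: 1 true — at least one ✓
  (4) open=T, hot=F — not both ✓
  (5) heat=F, hot=F — same ✓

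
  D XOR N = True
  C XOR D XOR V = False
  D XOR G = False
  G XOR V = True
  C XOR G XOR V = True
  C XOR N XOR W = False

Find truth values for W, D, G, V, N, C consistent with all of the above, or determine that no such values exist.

UNSATISFIABLE

Adding constraints 2, 3, 5 mod 2: every variable appears an even number of times on the left, so the left side is 0.
But the right sides sum to 1 (mod 2). 0 ≠ 1 — the system is inconsistent.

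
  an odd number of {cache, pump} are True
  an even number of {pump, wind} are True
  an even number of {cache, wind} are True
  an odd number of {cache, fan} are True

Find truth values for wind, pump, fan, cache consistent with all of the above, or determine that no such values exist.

UNSATISFIABLE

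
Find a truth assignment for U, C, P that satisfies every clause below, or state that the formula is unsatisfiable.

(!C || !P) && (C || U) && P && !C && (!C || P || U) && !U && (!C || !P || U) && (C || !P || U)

Case U = True:
  Clause (!U) is falsified — contradiction.
Case U = False:
  (C || U) forces C = True.
  Clause (!C) is falsified — contradiction.
Both cases fail, so the formula is unsatisfiable.

Unsatisfiable — no assignment works.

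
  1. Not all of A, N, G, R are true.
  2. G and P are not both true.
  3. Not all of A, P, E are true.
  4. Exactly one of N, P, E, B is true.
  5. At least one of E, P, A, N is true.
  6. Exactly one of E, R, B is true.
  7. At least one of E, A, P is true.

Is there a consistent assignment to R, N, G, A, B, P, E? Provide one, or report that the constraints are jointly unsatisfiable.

R: False, N: False, G: True, A: True, B: True, P: False, E: False

  (1) {A, N, G, R}: 2/4 true — not all ✓
  (2) G=T, P=F — not both ✓
  (3) {A, P, E}: 1/3 true — not all ✓
  (4) {N, P, E, B}: 1 true — exactly one ✓
  (5) {E, P, A, N}: 1 true — at least one ✓
  (6) {E, R, B}: 1 true — exactly one ✓
  (7) {E, A, P}: 1 true — at least one ✓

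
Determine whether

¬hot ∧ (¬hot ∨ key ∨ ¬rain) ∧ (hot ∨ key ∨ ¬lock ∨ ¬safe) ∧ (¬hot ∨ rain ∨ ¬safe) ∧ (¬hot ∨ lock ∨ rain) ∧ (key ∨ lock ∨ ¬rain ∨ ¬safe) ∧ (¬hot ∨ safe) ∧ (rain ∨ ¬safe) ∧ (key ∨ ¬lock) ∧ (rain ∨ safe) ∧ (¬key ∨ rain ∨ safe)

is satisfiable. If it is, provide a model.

Unit clause (¬hot) forces hot = False.
Set lock = False.
Set safe = True.
  then (rain ∨ ¬safe) forces rain = True.
  then (key ∨ lock ∨ ¬rain ∨ ¬safe) forces key = True.
All clauses satisfied.

lock: False, safe: True, hot: False, rain: True, key: True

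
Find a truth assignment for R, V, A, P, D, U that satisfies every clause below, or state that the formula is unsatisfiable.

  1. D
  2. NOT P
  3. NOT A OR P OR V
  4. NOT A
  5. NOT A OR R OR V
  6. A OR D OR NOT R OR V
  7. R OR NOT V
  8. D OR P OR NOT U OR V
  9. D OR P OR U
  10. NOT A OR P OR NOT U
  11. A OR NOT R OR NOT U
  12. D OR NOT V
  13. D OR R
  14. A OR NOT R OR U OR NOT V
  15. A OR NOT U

R: True, V: False, A: False, P: False, D: True, U: False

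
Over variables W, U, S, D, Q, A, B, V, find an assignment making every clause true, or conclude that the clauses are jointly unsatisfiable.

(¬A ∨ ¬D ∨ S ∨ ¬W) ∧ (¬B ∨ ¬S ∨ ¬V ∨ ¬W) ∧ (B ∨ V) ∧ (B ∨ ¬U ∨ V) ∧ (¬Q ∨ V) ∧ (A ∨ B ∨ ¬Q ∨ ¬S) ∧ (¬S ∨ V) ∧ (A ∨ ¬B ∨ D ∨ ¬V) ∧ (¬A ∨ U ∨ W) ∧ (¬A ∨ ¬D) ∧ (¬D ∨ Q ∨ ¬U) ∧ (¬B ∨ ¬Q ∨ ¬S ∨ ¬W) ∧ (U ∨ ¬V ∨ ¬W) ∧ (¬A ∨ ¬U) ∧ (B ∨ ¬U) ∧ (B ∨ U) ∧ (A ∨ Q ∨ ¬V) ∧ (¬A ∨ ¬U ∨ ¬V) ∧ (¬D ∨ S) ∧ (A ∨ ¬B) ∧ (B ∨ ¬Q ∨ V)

W = True; U = False; S = False; D = False; Q = False; A = True; B = True; V = False

Set W = True.
Try U = True:
  (¬A ∨ ¬U) forces A = False.
  (B ∨ ¬U) forces B = True.
  clause (A ∨ ¬B) is falsified — backtrack.
So U = False.
  then (U ∨ ¬V ∨ ¬W) forces V = False.
  then (B ∨ U) forces B = True.
  then (A ∨ ¬B) forces A = True.
  then (¬Q ∨ V) forces Q = False.
  then (¬S ∨ V) forces S = False.
  then (¬A ∨ ¬D) forces D = False.
All clauses satisfied.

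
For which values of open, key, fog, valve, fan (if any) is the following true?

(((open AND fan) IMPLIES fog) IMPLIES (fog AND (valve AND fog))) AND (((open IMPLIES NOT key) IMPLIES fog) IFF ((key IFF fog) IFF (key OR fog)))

open=T; key=T; fog=T; valve=T; fan=F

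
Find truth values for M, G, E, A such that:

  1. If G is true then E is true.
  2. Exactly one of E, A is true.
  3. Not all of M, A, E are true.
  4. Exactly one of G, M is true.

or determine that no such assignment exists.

M: False, G: True, E: True, A: False

  (1) G=T ⇒ E: T ✓
  (2) {E, A}: 1 true — exactly one ✓
  (3) {M, A, E}: 1/3 true — not all ✓
  (4) {G, M}: 1 true — exactly one ✓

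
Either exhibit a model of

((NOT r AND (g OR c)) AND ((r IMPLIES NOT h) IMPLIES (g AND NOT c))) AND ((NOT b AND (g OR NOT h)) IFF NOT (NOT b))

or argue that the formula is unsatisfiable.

The formula is unsatisfiable.

Case r = True: the conjunct NOT r is False.
Case r = False: the formula simplifies to ((g OR c) AND (g AND NOT c)) AND ((NOT b AND (g OR NOT h)) IFF NOT (NOT b)).
  g = True: simplifies to NOT c AND (NOT b IFF NOT (NOT b)).
    b = True: the conjunct NOT b IFF NOT (NOT b) becomes NOT True IFF NOT False = False.
    b = False: the conjunct NOT b IFF NOT (NOT b) becomes NOT False IFF NOT True = False.
  g = False: the conjunct g is False.
Both cases fail — unsatisfiable.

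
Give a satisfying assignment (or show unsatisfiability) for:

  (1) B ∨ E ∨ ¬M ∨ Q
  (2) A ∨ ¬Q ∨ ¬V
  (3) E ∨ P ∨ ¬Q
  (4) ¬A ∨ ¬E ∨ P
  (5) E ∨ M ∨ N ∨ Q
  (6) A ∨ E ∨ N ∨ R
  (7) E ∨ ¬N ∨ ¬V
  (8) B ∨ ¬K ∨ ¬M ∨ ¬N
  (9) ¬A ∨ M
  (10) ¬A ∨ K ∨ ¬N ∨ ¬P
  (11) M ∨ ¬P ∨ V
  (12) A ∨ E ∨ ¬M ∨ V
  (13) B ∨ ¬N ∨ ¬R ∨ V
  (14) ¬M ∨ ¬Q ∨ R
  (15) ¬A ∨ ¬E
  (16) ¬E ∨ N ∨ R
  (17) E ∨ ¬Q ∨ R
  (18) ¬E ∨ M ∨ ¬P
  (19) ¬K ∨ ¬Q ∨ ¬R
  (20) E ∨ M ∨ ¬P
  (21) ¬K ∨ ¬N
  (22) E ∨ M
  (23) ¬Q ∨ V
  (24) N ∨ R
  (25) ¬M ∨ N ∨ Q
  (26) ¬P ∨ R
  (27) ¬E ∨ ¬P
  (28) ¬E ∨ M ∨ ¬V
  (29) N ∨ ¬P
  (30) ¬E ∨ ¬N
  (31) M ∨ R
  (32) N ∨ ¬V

P = False, K = False, M = True, E = False, N = True, Q = False, R = True, A = True, V = False, B = True

Set P = False.
Set K = False.
Set M = True.
Set E = False.
  then (E ∨ P ∨ ¬Q) forces Q = False.
  then (¬M ∨ N ∨ Q) forces N = True.
  then (B ∨ E ∨ ¬M ∨ Q) forces B = True.
  then (E ∨ ¬N ∨ ¬V) forces V = False.
  then (A ∨ E ∨ ¬M ∨ V) forces A = True.
Set R = True.
All clauses satisfied.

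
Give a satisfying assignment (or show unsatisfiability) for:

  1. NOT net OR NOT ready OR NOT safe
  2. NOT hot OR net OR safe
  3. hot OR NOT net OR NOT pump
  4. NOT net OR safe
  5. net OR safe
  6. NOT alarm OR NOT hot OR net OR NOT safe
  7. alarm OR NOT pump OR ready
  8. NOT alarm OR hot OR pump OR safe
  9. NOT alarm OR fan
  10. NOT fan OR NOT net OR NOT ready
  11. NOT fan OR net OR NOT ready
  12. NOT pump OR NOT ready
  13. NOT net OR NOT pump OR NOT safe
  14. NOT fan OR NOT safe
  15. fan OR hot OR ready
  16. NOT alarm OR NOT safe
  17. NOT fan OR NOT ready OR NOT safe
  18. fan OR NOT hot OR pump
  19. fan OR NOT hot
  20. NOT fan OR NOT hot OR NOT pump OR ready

Set safe = True.
  then (NOT fan OR NOT safe) forces fan = False.
  then (NOT alarm OR NOT safe) forces alarm = False.
  then (fan OR NOT hot) forces hot = False.
  then (fan OR hot OR ready) forces ready = True.
  then (NOT net OR NOT ready OR NOT safe) forces net = False.
  then (NOT pump OR NOT ready) forces pump = False.
All clauses satisfied.

safe=T; hot=F; ready=T; pump=F; fan=F; net=F; alarm=F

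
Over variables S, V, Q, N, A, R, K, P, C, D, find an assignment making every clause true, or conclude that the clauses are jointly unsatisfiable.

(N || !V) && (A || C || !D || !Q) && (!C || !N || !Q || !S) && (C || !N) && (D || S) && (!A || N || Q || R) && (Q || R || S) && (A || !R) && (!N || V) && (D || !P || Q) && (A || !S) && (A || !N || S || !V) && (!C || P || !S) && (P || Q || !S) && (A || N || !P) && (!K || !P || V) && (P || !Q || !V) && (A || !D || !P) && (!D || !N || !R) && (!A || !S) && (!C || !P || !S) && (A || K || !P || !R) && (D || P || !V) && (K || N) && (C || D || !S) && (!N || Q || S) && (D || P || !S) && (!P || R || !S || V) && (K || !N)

S: False, V: False, Q: True, N: False, A: True, R: True, K: True, P: False, C: True, D: True

Try S = True:
  (A || !S) forces A = True.
  clause (!A || !S) is falsified — backtrack.
So S = False.
  then (D || S) forces D = True.
Set V = False.
  then (!N || V) forces N = False.
  then (K || N) forces K = True.
  then (!K || !P || V) forces P = False.
Set Q = True.
Set A = True.
Set R = True.
Set C = True.
All clauses satisfied.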